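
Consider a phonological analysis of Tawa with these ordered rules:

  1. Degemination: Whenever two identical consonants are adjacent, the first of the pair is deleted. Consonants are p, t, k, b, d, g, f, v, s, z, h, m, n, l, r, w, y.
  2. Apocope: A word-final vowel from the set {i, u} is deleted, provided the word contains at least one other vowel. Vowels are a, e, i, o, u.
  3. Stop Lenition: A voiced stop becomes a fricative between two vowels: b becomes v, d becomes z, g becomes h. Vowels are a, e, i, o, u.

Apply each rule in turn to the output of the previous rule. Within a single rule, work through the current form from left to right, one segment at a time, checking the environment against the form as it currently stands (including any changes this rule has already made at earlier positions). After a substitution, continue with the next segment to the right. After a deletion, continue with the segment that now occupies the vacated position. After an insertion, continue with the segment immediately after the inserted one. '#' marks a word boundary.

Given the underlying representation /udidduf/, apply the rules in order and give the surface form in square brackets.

1 Degemination: [udidduf] → [udiduf]
2 Apocope: no change — [udiduf]
3 Stop Lenition: [udiduf] → [uzizuf]

[uzizuf]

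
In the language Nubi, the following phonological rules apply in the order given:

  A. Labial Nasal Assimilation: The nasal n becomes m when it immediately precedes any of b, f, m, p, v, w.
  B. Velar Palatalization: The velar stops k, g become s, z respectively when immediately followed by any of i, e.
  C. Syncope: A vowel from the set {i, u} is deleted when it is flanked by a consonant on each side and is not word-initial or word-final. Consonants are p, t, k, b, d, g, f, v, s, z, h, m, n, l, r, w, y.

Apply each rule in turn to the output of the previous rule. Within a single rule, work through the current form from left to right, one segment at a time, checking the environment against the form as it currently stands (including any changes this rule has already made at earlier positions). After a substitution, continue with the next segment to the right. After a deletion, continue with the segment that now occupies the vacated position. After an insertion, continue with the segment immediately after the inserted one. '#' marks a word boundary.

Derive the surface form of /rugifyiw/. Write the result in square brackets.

[rzfyw]

A Labial Nasal Assimilation: no change — [rugifyiw]
B Velar Palatalization: [rugifyiw] → [ruzifyiw]
C Syncope: [ruzifyiw] → [rzfyw]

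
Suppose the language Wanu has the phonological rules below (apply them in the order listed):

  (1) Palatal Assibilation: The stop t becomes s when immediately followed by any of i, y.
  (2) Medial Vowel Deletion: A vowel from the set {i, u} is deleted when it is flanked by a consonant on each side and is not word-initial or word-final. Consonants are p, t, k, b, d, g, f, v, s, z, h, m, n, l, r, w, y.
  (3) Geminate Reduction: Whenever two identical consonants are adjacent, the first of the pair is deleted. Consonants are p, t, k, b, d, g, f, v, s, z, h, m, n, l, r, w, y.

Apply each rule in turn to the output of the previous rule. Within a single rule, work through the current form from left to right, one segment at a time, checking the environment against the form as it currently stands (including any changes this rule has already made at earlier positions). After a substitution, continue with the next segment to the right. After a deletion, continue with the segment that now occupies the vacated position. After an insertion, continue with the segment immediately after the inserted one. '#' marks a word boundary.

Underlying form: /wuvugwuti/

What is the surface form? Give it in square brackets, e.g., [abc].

[wvgwsi]

(1) Palatal Assibilation: [wuvugwuti] → [wuvugwusi]
(2) Medial Vowel Deletion: [wuvugwusi] → [wvgwsi]
(3) Geminate Reduction: no change — [wvgwsi]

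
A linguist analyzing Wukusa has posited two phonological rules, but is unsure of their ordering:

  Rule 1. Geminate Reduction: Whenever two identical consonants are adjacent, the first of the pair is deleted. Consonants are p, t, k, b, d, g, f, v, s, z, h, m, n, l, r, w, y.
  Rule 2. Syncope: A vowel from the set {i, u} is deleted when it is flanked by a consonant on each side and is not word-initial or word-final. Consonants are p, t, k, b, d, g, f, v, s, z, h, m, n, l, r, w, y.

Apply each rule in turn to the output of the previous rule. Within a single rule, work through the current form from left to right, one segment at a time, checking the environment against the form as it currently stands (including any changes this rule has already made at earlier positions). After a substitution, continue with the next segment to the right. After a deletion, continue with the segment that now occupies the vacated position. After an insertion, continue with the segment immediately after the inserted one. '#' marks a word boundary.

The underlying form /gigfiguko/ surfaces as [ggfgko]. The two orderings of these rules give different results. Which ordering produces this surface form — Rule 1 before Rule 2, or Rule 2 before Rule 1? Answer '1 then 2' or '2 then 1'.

Order 1 then 2:
  1 Geminate Reduction: no change — [gigfiguko]
  2 Syncope: [gigfiguko] → [ggfgko]
  result: [ggfgko]
Order 2 then 1:
  2 Syncope: [gigfiguko] → [ggfgko]
  1 Geminate Reduction: [ggfgko] → [gfgko]
  result: [gfgko]

1 then 2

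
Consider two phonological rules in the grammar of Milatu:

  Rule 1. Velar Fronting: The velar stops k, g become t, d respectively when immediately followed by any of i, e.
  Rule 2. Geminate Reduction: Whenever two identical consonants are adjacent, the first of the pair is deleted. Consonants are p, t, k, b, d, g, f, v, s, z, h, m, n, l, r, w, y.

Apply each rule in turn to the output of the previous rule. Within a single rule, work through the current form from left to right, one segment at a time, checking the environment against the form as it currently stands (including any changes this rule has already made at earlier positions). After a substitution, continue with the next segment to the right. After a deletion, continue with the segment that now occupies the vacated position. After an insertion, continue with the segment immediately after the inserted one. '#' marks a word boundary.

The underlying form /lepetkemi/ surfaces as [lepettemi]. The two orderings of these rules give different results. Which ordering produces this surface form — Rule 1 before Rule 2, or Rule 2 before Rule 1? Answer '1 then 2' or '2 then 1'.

2 then 1

Order 1 then 2:
  1 Velar Fronting: [lepetkemi] → [lepettemi]
  2 Geminate Reduction: [lepettemi] → [lepetemi]
  result: [lepetemi]
Order 2 then 1:
  2 Geminate Reduction: no change — [lepetkemi]
  1 Velar Fronting: [lepetkemi] → [lepettemi]
  result: [lepettemi]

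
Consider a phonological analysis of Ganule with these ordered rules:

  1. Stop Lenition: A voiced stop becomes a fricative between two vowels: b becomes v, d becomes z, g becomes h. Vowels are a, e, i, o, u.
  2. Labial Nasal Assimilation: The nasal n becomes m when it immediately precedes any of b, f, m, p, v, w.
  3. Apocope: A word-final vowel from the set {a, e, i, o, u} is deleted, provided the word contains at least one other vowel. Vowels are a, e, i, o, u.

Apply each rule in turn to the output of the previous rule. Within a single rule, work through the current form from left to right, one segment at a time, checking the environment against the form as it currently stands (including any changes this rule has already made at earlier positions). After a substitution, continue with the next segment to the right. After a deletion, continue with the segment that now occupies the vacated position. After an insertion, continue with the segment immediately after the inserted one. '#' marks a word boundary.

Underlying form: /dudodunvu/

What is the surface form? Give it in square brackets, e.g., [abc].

[duzozumv]

1 Stop Lenition: [dudodunvu] → [duzozunvu]
2 Labial Nasal Assimilation: [duzozunvu] → [duzozumvu]
3 Apocope: [duzozumvu] → [duzozumv]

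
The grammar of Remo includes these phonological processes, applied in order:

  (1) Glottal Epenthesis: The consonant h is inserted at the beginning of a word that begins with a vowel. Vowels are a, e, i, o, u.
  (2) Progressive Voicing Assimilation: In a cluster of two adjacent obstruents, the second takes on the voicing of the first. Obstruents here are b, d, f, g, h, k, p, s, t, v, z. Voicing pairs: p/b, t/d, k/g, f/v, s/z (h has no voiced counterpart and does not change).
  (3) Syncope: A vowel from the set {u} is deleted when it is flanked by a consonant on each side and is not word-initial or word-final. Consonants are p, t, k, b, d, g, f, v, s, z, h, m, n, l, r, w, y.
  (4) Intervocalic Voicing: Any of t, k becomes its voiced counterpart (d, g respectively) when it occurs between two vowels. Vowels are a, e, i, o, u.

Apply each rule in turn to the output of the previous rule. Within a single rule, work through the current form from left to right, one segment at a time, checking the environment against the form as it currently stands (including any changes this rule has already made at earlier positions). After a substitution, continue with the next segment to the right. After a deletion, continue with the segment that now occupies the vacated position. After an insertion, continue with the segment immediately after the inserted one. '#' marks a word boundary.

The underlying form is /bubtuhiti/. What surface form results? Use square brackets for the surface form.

[bbdhidi]

(1) Glottal Epenthesis: no change — [bubtuhiti]
(2) Progressive Voicing Assimilation: [bubtuhiti] → [bubduhiti]
(3) Syncope: [bubduhiti] → [bbdhiti]
(4) Intervocalic Voicing: [bbdhiti] → [bbdhidi]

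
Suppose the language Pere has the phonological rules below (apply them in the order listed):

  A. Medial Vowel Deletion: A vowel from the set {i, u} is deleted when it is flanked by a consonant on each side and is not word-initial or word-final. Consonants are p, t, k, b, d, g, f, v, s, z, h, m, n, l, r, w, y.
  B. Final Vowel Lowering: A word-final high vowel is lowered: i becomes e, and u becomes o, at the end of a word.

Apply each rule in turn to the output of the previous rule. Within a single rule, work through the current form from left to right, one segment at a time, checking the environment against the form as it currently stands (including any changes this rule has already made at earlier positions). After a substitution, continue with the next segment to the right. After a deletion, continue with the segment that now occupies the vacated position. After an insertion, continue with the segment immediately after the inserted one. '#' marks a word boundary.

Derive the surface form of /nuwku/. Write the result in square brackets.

[nwko]

A Medial Vowel Deletion: [nuwku] → [nwku]
B Final Vowel Lowering: [nwku] → [nwko]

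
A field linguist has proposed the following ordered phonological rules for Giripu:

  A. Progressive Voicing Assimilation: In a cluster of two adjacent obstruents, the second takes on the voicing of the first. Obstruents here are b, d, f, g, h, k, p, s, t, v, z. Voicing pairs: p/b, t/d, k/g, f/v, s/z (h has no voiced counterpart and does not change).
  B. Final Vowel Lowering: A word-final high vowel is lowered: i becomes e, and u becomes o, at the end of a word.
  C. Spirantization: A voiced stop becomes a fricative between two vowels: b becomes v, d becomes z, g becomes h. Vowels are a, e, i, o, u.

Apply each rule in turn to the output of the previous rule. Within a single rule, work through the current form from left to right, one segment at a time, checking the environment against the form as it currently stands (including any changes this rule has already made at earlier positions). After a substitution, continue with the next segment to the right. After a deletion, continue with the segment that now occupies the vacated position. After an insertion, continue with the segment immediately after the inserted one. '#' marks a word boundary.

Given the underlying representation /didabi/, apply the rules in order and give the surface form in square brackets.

A Progressive Voicing Assimilation: no change — [didabi]
B Final Vowel Lowering: [didabi] → [didabe]
C Spirantization: [didabe] → [dizave]

[dizave]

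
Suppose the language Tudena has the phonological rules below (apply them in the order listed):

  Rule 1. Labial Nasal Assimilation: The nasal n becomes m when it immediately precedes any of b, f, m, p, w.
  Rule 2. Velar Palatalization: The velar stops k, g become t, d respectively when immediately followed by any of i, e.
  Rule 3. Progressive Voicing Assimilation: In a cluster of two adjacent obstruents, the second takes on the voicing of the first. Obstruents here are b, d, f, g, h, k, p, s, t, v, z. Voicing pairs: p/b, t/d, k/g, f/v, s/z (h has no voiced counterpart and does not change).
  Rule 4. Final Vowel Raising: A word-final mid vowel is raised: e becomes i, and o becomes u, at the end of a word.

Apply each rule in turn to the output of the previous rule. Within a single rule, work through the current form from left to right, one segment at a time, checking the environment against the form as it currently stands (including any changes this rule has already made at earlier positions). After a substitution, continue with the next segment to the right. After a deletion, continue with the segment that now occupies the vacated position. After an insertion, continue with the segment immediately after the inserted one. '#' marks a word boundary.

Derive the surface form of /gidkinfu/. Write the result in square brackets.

[diddimfu]

Rule 1 Labial Nasal Assimilation: [gidkinfu] → [gidkimfu]
Rule 2 Velar Palatalization: [gidkimfu] → [didtimfu]
Rule 3 Progressive Voicing Assimilation: [didtimfu] → [diddimfu]
Rule 4 Final Vowel Raising: no change — [diddimfu]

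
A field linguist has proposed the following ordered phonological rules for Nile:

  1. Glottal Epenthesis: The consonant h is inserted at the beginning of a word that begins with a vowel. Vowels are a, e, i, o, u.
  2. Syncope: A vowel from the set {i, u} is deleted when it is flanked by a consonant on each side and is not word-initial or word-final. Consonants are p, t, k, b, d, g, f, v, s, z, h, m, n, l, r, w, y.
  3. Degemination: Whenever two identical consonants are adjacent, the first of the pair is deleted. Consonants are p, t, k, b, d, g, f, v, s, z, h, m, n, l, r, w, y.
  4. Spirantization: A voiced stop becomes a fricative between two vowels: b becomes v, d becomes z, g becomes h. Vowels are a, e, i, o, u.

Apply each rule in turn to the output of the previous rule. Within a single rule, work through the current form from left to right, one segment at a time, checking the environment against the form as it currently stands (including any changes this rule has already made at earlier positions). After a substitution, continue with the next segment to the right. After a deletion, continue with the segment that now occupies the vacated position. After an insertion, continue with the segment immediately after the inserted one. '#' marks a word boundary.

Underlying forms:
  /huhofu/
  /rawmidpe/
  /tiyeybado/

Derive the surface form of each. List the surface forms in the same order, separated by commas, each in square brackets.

/huhofu/:
  1 Glottal Epenthesis: no change — [huhofu]
  2 Syncope: [huhofu] → [hhofu]
  3 Degemination: [hhofu] → [hofu]
  4 Spirantization: no change — [hofu]
/rawmidpe/:
  1 Glottal Epenthesis: no change — [rawmidpe]
  2 Syncope: [rawmidpe] → [rawmdpe]
  3 Degemination: no change — [rawmdpe]
  4 Spirantization: no change — [rawmdpe]
/tiyeybado/:
  1 Glottal Epenthesis: no change — [tiyeybado]
  2 Syncope: [tiyeybado] → [tyeybado]
  3 Degemination: no change — [tyeybado]
  4 Spirantization: [tyeybado] → [tyeybazo]

[hofu], [rawmdpe], [tyeybazo]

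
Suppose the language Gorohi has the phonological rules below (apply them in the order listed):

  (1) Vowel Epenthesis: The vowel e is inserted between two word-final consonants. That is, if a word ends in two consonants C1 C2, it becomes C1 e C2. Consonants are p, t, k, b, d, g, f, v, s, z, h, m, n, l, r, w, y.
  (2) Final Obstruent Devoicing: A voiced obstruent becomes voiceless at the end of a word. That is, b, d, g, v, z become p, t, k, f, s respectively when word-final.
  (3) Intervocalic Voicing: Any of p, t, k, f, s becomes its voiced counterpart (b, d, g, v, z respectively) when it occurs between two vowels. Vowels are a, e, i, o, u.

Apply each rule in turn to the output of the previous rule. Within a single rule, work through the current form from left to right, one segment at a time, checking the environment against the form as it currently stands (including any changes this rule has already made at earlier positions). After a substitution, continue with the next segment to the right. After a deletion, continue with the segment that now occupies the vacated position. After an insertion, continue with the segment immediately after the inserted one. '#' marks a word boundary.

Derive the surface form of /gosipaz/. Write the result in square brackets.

[gozibas]

(1) Vowel Epenthesis: no change — [gosipaz]
(2) Final Obstruent Devoicing: [gosipaz] → [gosipas]
(3) Intervocalic Voicing: [gosipas] → [gozibas]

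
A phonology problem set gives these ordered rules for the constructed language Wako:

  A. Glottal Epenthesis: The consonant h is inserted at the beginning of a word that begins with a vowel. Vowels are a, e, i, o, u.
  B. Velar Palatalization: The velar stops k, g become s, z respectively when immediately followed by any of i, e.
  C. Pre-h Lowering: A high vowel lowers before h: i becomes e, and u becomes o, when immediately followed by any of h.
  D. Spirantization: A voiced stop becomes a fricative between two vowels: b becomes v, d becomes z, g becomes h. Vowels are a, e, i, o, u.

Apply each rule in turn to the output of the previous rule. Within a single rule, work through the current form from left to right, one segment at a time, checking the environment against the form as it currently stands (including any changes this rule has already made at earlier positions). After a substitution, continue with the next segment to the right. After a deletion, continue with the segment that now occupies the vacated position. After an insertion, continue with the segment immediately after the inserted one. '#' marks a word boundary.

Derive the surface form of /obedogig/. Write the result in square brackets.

[hovezozig]

A Glottal Epenthesis: [obedogig] → [hobedogig]
B Velar Palatalization: [hobedogig] → [hobedozig]
C Pre-h Lowering: no change — [hobedozig]
D Spirantization: [hobedozig] → [hovezozig]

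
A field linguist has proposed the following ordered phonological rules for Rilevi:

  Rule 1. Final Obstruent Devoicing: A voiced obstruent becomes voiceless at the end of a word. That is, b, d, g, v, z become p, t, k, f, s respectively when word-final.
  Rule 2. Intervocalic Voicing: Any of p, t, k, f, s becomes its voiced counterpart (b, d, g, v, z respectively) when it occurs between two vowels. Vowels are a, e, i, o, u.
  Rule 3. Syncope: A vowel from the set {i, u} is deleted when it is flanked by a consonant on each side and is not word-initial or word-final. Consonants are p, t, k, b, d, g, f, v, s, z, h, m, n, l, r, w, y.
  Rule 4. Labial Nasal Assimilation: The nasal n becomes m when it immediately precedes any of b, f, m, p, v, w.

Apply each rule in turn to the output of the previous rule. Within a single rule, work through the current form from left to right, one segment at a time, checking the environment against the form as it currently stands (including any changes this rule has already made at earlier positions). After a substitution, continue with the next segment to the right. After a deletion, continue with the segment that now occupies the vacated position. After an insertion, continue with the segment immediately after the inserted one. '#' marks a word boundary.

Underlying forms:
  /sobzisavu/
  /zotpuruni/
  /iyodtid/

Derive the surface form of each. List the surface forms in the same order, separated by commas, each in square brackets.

[sobzzavu], [zotprni], [iyodtt]

/sobzisavu/:
  Rule 1 Final Obstruent Devoicing: no change — [sobzisavu]
  Rule 2 Intervocalic Voicing: [sobzisavu] → [sobzizavu]
  Rule 3 Syncope: [sobzizavu] → [sobzzavu]
  Rule 4 Labial Nasal Assimilation: no change — [sobzzavu]
/zotpuruni/:
  Rule 1 Final Obstruent Devoicing: no change — [zotpuruni]
  Rule 2 Intervocalic Voicing: no change — [zotpuruni]
  Rule 3 Syncope: [zotpuruni] → [zotprni]
  Rule 4 Labial Nasal Assimilation: no change — [zotprni]
/iyodtid/:
  Rule 1 Final Obstruent Devoicing: [iyodtid] → [iyodtit]
  Rule 2 Intervocalic Voicing: no change — [iyodtit]
  Rule 3 Syncope: [iyodtit] → [iyodtt]
  Rule 4 Labial Nasal Assimilation: no change — [iyodtt]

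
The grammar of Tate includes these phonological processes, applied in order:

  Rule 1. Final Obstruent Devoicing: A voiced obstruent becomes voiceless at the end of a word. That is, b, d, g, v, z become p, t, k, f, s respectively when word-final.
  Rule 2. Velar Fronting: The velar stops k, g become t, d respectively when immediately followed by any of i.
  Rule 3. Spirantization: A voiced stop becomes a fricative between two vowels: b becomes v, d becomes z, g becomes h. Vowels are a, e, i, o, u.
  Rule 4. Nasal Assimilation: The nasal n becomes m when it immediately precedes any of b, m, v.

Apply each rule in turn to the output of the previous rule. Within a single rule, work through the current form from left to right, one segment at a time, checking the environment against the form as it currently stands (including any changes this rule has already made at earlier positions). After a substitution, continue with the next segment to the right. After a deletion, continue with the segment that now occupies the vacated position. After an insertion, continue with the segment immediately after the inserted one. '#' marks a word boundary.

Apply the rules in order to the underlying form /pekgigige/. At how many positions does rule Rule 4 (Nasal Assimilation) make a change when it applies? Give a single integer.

Rule 1 Final Obstruent Devoicing: no change — [pekgigige]
Rule 2 Velar Fronting: [pekgigige] → [pekdidige]
Rule 3 Spirantization: [pekdidige] → [pekdizihe]
Rule 4 Nasal Assimilation: no change — [pekdizihe]
Rule Rule 4 changed 0 position(s).

0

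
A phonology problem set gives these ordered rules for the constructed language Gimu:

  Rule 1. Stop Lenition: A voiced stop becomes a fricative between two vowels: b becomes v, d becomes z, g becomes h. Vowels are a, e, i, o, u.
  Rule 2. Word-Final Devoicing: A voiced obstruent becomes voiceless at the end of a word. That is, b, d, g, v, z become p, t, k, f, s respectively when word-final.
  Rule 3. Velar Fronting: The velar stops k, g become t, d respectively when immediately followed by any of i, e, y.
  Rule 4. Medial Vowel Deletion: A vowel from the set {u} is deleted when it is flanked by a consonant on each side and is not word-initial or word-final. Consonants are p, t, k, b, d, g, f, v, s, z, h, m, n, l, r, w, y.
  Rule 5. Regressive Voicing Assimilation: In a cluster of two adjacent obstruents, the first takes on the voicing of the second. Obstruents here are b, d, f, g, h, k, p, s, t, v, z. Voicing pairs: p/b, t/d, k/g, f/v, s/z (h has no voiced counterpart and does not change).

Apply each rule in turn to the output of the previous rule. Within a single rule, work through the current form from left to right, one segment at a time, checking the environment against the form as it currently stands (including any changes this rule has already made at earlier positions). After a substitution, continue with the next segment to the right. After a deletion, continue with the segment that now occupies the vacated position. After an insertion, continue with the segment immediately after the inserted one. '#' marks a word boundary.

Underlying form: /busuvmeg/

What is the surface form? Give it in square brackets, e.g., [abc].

Rule 1 Stop Lenition: no change — [busuvmeg]
Rule 2 Word-Final Devoicing: [busuvmeg] → [busuvmek]
Rule 3 Velar Fronting: no change — [busuvmek]
Rule 4 Medial Vowel Deletion: [busuvmek] → [bsvmek]
Rule 5 Regressive Voicing Assimilation: [bsvmek] → [pzvmek]

[pzvmek]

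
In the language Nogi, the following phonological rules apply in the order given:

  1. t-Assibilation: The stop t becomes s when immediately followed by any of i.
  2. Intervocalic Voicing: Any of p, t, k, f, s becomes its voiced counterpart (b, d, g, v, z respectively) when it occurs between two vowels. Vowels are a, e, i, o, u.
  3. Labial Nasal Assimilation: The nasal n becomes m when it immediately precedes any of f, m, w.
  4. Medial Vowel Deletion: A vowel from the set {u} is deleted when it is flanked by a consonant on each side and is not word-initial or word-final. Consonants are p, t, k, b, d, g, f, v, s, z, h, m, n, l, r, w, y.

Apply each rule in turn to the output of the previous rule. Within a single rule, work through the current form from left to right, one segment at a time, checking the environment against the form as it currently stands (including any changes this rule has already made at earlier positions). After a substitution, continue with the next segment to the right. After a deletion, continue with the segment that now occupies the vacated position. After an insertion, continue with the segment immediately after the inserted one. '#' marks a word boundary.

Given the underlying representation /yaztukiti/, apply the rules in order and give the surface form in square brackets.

[yaztgizi]

1 t-Assibilation: [yaztukiti] → [yaztukisi]
2 Intervocalic Voicing: [yaztukisi] → [yaztugizi]
3 Labial Nasal Assimilation: no change — [yaztugizi]
4 Medial Vowel Deletion: [yaztugizi] → [yaztgizi]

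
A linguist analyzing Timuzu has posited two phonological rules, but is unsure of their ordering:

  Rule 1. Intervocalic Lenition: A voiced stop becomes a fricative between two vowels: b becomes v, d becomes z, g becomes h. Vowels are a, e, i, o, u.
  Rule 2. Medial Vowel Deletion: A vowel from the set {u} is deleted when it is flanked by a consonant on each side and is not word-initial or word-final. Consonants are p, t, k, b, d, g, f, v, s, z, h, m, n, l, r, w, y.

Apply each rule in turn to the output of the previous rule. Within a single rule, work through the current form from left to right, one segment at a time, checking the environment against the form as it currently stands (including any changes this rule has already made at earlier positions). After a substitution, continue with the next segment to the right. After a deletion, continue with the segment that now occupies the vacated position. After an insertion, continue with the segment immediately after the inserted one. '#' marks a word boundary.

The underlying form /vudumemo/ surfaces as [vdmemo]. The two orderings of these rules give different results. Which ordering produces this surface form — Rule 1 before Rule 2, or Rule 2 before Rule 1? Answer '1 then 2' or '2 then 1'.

Order 1 then 2:
  1 Intervocalic Lenition: [vudumemo] → [vuzumemo]
  2 Medial Vowel Deletion: [vuzumemo] → [vzmemo]
  result: [vzmemo]
Order 2 then 1:
  2 Medial Vowel Deletion: [vudumemo] → [vdmemo]
  1 Intervocalic Lenition: no change — [vdmemo]
  result: [vdmemo]

2 then 1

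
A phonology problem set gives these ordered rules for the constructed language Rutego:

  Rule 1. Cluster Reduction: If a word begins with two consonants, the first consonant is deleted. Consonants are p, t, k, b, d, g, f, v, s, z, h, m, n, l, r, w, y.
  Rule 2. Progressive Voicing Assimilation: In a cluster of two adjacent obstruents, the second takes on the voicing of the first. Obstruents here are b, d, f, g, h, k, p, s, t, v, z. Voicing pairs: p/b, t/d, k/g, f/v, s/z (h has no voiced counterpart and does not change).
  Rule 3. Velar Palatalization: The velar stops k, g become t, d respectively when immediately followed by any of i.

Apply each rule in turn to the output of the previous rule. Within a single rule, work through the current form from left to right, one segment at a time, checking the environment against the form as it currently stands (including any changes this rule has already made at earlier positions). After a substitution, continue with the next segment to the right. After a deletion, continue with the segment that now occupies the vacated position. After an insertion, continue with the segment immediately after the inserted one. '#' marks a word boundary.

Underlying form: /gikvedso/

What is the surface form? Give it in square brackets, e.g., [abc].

Rule 1 Cluster Reduction: no change — [gikvedso]
Rule 2 Progressive Voicing Assimilation: [gikvedso] → [gikfedzo]
Rule 3 Velar Palatalization: [gikfedzo] → [dikfedzo]

[dikfedzo]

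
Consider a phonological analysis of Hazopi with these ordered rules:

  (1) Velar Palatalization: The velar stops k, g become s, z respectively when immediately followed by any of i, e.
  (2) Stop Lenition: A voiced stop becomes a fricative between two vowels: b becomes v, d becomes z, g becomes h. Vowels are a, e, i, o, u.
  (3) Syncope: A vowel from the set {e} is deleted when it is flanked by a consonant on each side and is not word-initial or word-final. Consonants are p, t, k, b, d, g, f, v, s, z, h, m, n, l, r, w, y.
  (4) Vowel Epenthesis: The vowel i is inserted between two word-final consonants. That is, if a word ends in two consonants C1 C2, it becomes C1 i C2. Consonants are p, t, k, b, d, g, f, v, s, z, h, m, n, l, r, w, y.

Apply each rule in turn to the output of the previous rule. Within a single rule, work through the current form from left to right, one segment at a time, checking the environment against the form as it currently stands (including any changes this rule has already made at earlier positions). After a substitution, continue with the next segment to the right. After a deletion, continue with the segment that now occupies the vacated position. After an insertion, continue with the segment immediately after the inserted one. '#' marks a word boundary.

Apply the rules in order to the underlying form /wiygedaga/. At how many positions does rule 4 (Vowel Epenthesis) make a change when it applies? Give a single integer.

0

(1) Velar Palatalization: [wiygedaga] → [wiyzedaga]
(2) Stop Lenition: [wiyzedaga] → [wiyzezaha]
(3) Syncope: [wiyzezaha] → [wiyzzaha]
(4) Vowel Epenthesis: no change — [wiyzzaha]
Rule 4 changed 0 position(s).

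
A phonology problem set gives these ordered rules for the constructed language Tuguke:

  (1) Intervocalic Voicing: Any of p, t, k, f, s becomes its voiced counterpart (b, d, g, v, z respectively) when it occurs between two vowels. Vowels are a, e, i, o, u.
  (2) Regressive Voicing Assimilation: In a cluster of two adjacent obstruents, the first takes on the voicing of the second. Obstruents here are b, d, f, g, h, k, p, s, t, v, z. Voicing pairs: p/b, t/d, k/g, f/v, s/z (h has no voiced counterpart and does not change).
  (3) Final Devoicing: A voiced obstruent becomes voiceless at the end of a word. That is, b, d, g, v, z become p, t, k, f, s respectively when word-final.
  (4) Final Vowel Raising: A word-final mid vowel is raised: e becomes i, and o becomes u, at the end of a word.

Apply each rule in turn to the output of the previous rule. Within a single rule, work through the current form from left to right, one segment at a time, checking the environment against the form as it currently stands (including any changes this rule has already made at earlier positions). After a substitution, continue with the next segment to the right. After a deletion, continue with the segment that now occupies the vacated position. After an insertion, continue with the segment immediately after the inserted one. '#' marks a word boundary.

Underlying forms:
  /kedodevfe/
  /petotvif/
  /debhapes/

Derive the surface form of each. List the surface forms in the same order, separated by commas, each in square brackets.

[kedodeffi], [pedodvif], [dephabes]

/kedodevfe/:
  (1) Intervocalic Voicing: no change — [kedodevfe]
  (2) Regressive Voicing Assimilation: [kedodevfe] → [kedodeffe]
  (3) Final Devoicing: no change — [kedodeffe]
  (4) Final Vowel Raising: [kedodeffe] → [kedodeffi]
/petotvif/:
  (1) Intervocalic Voicing: [petotvif] → [pedotvif]
  (2) Regressive Voicing Assimilation: [pedotvif] → [pedodvif]
  (3) Final Devoicing: no change — [pedodvif]
  (4) Final Vowel Raising: no change — [pedodvif]
/debhapes/:
  (1) Intervocalic Voicing: [debhapes] → [debhabes]
  (2) Regressive Voicing Assimilation: [debhabes] → [dephabes]
  (3) Final Devoicing: no change — [dephabes]
  (4) Final Vowel Raising: no change — [dephabes]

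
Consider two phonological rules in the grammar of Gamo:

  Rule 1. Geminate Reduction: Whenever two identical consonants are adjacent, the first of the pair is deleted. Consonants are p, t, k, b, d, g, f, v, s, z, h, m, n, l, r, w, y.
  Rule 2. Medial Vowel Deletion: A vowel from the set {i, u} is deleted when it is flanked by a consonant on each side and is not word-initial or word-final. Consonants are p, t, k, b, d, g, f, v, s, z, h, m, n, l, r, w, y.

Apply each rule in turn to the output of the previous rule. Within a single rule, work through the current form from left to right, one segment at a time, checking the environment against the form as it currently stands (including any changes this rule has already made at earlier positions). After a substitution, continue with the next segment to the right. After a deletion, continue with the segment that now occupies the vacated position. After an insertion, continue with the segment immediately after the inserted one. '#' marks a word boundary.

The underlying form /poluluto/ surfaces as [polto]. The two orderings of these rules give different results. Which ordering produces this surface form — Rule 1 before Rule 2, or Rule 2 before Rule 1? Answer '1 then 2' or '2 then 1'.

2 then 1

Order 1 then 2:
  1 Geminate Reduction: no change — [poluluto]
  2 Medial Vowel Deletion: [poluluto] → [pollto]
  result: [pollto]
Order 2 then 1:
  2 Medial Vowel Deletion: [poluluto] → [pollto]
  1 Geminate Reduction: [pollto] → [polto]
  result: [polto]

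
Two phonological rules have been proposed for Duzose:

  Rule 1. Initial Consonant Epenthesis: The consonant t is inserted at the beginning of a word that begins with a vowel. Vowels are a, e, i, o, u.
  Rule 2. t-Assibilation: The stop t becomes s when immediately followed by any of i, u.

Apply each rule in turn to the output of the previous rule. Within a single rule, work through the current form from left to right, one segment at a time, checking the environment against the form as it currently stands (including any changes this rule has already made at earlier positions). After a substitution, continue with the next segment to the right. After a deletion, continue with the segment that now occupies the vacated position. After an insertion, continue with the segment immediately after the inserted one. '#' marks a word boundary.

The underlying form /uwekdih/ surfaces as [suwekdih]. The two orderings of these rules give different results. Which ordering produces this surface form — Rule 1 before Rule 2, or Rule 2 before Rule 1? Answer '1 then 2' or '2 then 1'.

1 then 2

Order 1 then 2:
  1 Initial Consonant Epenthesis: [uwekdih] → [tuwekdih]
  2 t-Assibilation: [tuwekdih] → [suwekdih]
  result: [suwekdih]
Order 2 then 1:
  2 t-Assibilation: no change — [uwekdih]
  1 Initial Consonant Epenthesis: [uwekdih] → [tuwekdih]
  result: [tuwekdih]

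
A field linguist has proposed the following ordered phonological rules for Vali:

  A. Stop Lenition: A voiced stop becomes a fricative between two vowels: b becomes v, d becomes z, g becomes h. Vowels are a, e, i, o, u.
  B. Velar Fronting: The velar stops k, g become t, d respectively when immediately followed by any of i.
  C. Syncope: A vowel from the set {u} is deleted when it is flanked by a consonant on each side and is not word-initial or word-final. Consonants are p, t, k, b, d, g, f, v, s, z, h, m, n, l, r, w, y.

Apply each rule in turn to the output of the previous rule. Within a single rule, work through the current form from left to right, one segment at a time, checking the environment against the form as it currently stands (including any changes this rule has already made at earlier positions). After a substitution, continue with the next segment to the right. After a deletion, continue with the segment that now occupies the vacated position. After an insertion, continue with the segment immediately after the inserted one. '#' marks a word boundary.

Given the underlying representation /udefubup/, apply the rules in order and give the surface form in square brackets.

A Stop Lenition: [udefubup] → [uzefuvup]
B Velar Fronting: no change — [uzefuvup]
C Syncope: [uzefuvup] → [uzefvp]

[uzefvp]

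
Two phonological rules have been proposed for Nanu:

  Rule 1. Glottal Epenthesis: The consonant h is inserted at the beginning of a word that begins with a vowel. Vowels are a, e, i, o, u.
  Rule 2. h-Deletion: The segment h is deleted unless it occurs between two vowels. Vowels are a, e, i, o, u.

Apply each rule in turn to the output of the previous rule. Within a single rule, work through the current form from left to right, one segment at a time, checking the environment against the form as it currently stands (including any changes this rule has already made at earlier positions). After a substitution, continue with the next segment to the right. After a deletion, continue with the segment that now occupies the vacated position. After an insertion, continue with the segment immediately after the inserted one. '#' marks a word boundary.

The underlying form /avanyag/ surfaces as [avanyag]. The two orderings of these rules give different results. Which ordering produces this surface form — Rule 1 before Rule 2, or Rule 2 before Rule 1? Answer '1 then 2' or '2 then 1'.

Order 1 then 2:
  1 Glottal Epenthesis: [avanyag] → [havanyag]
  2 h-Deletion: [havanyag] → [avanyag]
  result: [avanyag]
Order 2 then 1:
  2 h-Deletion: no change — [avanyag]
  1 Glottal Epenthesis: [avanyag] → [havanyag]
  result: [havanyag]

1 then 2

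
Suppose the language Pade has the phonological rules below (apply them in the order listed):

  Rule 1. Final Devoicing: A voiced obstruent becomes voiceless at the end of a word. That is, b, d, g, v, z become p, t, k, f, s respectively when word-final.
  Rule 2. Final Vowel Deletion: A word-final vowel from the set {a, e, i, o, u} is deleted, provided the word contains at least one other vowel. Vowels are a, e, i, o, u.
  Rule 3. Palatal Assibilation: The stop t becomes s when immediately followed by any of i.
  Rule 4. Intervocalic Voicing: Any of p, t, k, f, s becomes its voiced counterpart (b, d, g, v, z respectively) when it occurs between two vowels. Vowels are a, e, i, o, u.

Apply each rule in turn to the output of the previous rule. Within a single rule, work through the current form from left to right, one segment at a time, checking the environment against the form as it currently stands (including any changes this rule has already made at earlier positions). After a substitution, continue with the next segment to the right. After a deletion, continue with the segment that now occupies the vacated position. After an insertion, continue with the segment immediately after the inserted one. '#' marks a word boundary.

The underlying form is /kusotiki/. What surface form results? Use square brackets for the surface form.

Rule 1 Final Devoicing: no change — [kusotiki]
Rule 2 Final Vowel Deletion: [kusotiki] → [kusotik]
Rule 3 Palatal Assibilation: [kusotik] → [kusosik]
Rule 4 Intervocalic Voicing: [kusosik] → [kuzozik]

[kuzozik]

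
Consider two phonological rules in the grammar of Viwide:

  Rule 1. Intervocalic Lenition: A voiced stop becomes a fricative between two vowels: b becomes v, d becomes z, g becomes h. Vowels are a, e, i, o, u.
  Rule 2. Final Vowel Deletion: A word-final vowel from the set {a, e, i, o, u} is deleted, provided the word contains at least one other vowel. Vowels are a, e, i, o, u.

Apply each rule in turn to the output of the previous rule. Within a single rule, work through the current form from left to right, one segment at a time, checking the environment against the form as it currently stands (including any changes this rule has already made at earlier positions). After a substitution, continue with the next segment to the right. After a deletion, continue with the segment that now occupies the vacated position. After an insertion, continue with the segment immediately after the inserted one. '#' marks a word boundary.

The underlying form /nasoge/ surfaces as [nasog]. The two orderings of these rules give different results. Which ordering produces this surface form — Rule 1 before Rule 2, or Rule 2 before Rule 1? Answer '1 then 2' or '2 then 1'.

Order 1 then 2:
  1 Intervocalic Lenition: [nasoge] → [nasohe]
  2 Final Vowel Deletion: [nasohe] → [nasoh]
  result: [nasoh]
Order 2 then 1:
  2 Final Vowel Deletion: [nasoge] → [nasog]
  1 Intervocalic Lenition: no change — [nasog]
  result: [nasog]

2 then 1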